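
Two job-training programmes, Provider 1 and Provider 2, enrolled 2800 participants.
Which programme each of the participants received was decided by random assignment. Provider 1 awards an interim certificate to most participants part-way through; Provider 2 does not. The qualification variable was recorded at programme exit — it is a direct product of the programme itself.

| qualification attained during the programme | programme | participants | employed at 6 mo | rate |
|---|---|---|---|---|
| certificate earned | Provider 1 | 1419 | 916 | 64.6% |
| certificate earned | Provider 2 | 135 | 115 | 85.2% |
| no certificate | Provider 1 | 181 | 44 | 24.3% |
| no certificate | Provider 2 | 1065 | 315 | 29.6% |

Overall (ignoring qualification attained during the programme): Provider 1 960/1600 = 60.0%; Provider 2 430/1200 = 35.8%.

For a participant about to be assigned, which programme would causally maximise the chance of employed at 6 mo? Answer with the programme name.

Provider 1

The qualification attained during the programme-specific comparison favours Provider 2 throughout, but the pooled figures favour Provider 1. The question is whether to condition on qualification attained during the programme.
Because the programme influences qualification attained during the programme, qualification attained during the programme is a post-treatment mediator, not a confounder. Stratifying on it would bias the estimate; the causal effect is the crude pooled difference.
Pooled: Provider 1 60.0% vs Provider 2 35.8%; Provider 1 is higher overall.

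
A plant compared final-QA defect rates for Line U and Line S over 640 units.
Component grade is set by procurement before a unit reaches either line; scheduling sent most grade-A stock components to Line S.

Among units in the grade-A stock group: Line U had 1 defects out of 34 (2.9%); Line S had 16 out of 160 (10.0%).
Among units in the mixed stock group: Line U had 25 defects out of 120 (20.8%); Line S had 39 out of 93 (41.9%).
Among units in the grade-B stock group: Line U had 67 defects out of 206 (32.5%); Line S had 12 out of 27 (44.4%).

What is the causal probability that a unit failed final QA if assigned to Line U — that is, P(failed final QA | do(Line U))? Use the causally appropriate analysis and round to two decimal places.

0.20

The component grade-specific comparison favours Line U throughout, but the pooled figures favour Line S. The question is whether to condition on component grade.
Component grade differs across lines for reasons unrelated to any effect of the line itself, and it separately predicts the outcome — a classic confounder. We must compare within component grade levels.
Standardising Line U to the population component grade mix: 0.303·1/34 + 0.333·25/120 + 0.364·67/206 = 0.197.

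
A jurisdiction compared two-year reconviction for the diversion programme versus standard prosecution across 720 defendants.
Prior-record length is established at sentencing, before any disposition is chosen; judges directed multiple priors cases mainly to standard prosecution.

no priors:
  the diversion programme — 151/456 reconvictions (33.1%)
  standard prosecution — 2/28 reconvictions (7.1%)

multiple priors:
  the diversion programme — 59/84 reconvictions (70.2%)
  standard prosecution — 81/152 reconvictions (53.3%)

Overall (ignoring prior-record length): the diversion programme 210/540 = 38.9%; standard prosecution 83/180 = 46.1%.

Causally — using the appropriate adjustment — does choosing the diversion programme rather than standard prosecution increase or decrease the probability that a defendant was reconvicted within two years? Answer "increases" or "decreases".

The prior-record length-specific comparison favours standard prosecution throughout, but the pooled figures favour the diversion programme. The question is whether to condition on prior-record length.
Prior-record length satisfies the back-door criterion: it is not a descendant of the disposition, and it blocks the spurious path from disposition to outcome. Adjusting for it (i.e., using the within-prior-record length rates) gives the causal effect.
Within each level — no priors: 33.1% vs 7.1%; multiple priors: 70.2% vs 53.3% — standard prosecution is lower every time.

increases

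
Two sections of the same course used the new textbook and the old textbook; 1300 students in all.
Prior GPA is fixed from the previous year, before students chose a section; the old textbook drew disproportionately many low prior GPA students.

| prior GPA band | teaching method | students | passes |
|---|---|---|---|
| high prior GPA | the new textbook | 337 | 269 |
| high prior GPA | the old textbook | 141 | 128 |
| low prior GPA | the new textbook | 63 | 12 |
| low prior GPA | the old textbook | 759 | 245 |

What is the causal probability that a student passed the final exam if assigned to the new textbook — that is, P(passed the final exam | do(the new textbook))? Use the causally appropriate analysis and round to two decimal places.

Prior GPA band satisfies the back-door criterion: it is not a descendant of the teaching method, and it blocks the spurious path from teaching method to outcome. Adjusting for it (i.e., using the within-prior GPA band rates) gives the causal effect.
Standardising the new textbook to the population prior GPA band mix: 0.368·269/337 + 0.632·12/63 = 0.414.

0.41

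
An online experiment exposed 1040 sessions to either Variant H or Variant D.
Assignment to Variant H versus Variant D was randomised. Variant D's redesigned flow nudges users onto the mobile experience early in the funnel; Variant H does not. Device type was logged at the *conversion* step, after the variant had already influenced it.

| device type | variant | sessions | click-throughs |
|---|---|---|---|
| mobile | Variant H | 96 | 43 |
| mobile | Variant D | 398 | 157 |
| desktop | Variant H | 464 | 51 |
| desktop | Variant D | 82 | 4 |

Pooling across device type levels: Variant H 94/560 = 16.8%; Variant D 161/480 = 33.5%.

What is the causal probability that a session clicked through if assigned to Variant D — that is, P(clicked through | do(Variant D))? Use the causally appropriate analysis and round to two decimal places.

Device type lies on the pathway variant → device type → outcome, so adjusting for it blocks the indirect effect. For the total causal effect of variant, use the unadjusted pooled rates.
So P(outcome | do(Variant D)) is just the pooled rate for Variant D: 161/480 = 0.335.

0.34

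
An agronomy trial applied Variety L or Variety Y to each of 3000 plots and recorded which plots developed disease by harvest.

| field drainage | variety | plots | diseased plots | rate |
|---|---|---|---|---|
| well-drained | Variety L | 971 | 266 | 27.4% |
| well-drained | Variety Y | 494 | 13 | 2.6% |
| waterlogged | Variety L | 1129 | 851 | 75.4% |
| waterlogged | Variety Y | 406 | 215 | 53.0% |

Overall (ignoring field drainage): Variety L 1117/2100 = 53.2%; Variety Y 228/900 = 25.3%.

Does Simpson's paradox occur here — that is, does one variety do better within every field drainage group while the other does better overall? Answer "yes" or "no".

no

Within each field drainage level (well-drained 27.4% vs 2.6%; waterlogged 75.4% vs 53.0%), Variety Y has the lower rate every time. Pooled: 53.2% vs 25.3% — Variety Y has the lower rate overall. They agree.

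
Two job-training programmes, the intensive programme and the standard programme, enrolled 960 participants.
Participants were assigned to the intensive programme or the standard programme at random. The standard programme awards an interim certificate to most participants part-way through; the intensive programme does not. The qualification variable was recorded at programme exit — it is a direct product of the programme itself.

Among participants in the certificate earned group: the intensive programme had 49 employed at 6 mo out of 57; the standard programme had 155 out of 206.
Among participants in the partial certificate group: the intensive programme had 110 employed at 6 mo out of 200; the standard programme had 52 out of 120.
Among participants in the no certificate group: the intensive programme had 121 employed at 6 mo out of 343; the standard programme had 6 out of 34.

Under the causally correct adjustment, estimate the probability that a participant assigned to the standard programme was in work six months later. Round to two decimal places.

0.59

Within every qualification attained during the programme level the intensive programme has the higher rate, yet pooled the standard programme does — Simpson's reversal.
Qualification attained during the programme is recorded after the programme and is itself shifted by it — it sits on the causal path from programme to outcome. Conditioning on a mediator would strip out part of the effect we want; the pooled comparison gives the total causal effect.
So P(outcome | do(the standard programme)) is just the pooled rate for the standard programme: 213/360 = 0.592.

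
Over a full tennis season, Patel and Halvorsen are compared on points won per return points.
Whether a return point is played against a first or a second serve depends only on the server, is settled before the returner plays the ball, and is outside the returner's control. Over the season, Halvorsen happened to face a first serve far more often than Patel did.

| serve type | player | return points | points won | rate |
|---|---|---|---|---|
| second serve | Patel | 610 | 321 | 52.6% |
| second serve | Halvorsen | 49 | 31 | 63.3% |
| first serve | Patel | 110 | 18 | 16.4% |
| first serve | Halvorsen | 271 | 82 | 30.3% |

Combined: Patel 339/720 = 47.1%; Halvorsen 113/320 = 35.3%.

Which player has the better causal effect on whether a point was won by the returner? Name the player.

Halvorsen

The stratified and pooled comparisons disagree (Halvorsen wins within each serve type; Patel wins overall), so the answer turns on the causal role of serve type.
Serve type satisfies the back-door criterion: it is not a descendant of the player, and it blocks the spurious path from player to outcome. Adjusting for it (i.e., using the within-serve type rates) gives the causal effect.
Within each level — second serve: 52.6% vs 63.3%; first serve: 16.4% vs 30.3% — Halvorsen is higher every time.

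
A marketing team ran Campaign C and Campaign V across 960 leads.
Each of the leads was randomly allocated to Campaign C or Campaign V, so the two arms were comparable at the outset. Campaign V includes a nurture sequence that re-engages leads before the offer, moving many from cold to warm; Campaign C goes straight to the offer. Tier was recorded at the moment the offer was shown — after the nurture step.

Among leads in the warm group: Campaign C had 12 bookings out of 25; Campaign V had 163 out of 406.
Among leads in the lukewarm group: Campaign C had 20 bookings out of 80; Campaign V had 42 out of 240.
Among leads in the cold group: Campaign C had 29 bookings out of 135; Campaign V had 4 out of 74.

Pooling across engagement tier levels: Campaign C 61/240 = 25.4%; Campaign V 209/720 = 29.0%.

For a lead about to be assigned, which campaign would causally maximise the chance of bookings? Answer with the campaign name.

Campaign C is higher inside every engagement tier stratum but Campaign V is higher in aggregate. Whether to stratify depends on how engagement tier relates to the campaign.
Engagement tier lies on the pathway campaign → engagement tier → outcome, so adjusting for it blocks the indirect effect. For the total causal effect of campaign, use the unadjusted pooled rates.
Pooled: Campaign C 25.4% vs Campaign V 29.0%; Campaign V is higher overall.

Campaign V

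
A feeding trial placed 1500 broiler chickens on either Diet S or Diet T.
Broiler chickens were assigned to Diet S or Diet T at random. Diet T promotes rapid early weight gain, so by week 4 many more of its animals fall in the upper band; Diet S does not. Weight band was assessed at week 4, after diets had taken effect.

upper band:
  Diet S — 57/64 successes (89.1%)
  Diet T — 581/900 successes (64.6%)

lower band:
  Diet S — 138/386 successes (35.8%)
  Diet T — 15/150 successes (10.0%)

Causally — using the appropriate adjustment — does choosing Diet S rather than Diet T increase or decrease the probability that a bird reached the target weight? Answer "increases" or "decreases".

Diet S is higher inside every week-4 weight band stratum but Diet T is higher in aggregate. Whether to stratify depends on how week-4 weight band relates to the diet.
Week-4 weight band here is a post-treatment variable shaped by the diet; conditioning on it would introduce bias rather than remove it. The overall comparison is the causal one.
Pooled: Diet S 43.3% vs Diet T 56.8%; Diet T is higher overall.

decreases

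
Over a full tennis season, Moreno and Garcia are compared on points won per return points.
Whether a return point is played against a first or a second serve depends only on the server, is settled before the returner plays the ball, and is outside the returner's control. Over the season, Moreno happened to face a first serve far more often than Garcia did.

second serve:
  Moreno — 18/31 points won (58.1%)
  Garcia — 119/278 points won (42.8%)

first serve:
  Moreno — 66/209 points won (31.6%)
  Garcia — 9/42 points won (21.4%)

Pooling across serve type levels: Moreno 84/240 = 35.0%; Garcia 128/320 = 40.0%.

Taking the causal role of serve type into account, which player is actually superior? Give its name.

Moreno

The imbalance in serve type arose from how return points were allocated, not from anything the player did; and serve type independently affects the outcome. The pooled gap is confounded — condition on serve type.
Within each level — second serve: 58.1% vs 42.8%; first serve: 31.6% vs 21.4% — Moreno is higher every time.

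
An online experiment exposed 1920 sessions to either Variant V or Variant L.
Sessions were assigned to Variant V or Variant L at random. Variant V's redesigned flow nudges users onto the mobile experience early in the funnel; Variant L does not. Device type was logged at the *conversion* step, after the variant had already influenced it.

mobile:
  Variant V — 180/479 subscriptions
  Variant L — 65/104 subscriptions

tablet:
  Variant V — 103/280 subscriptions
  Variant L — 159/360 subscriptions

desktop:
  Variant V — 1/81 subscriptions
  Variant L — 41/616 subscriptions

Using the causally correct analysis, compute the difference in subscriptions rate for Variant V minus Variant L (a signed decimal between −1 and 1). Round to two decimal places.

+0.09

Stratifying would compare variants among sessions the variants themselves sorted into device type groups — a form of selection on an intermediate. The unconditioned pooled rates give the total causal effect.
The causal difference is the pooled difference: 0.338 − 0.245 = +0.093.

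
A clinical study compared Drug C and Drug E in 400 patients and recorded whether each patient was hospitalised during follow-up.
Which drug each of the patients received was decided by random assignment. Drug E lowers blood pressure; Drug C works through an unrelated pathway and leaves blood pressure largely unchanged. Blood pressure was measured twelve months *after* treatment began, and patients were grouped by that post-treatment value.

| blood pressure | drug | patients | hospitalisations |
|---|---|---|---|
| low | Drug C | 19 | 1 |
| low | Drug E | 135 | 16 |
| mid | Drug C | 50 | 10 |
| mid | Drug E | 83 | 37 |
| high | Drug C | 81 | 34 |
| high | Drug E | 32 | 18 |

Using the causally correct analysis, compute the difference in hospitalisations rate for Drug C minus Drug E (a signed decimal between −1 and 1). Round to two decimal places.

+0.02

The blood pressure-specific comparison favours Drug C throughout, but the pooled figures favour Drug E. The question is whether to condition on blood pressure.
Blood pressure lies on the pathway drug → blood pressure → outcome, so adjusting for it blocks the indirect effect. For the total causal effect of drug, use the unadjusted pooled rates.
The causal difference is the pooled difference: 0.300 − 0.284 = +0.016.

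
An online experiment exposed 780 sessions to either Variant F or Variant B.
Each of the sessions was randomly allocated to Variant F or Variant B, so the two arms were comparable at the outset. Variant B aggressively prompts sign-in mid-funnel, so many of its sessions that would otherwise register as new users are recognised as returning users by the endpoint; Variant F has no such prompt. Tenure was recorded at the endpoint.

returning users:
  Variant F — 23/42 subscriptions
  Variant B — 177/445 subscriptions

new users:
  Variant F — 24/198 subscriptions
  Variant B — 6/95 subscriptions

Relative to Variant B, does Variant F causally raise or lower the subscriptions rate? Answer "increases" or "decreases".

The stratified and pooled comparisons disagree (Variant F wins within each user tenure; Variant B wins overall), so the answer turns on the causal role of user tenure.
Stratifying would compare variants among sessions the variants themselves sorted into user tenure groups — a form of selection on an intermediate. The unconditioned pooled rates give the total causal effect.
Pooled: Variant F 19.6% vs Variant B 33.9%; Variant B is higher overall.

decreases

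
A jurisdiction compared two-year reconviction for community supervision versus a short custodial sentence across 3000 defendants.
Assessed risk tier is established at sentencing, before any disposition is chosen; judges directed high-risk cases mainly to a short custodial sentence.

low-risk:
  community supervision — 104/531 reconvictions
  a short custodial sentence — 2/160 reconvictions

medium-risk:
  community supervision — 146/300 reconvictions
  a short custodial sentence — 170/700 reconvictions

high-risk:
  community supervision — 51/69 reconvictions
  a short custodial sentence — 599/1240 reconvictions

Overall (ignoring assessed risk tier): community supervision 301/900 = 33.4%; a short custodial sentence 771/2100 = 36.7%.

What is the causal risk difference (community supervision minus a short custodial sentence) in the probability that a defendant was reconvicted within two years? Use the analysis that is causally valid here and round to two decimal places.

+0.24

The assessed risk tier-specific comparison favours a short custodial sentence throughout, but the pooled figures favour community supervision. The question is whether to condition on assessed risk tier.
Assessed risk tier differs across dispositions for reasons unrelated to any effect of the disposition itself, and it separately predicts the outcome — a classic confounder. We must compare within assessed risk tier levels.
Adjusting over the population distribution of assessed risk tier: 0.230·(0.196−0.013) + 0.333·(0.487−0.243) + 0.436·(0.739−0.483) = +0.235.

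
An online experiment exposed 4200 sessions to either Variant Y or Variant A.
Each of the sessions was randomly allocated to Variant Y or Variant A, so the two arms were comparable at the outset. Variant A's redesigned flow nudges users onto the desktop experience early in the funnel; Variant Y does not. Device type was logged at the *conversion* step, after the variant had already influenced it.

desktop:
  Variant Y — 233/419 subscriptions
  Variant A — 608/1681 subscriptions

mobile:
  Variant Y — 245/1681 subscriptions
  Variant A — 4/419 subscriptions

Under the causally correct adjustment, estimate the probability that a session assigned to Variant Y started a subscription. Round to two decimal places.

Device type is downstream of the variant. One should not condition on a consequence of treatment, so the overall rates are the right comparison.
So P(outcome | do(Variant Y)) is just the pooled rate for Variant Y: 478/2100 = 0.228.

0.23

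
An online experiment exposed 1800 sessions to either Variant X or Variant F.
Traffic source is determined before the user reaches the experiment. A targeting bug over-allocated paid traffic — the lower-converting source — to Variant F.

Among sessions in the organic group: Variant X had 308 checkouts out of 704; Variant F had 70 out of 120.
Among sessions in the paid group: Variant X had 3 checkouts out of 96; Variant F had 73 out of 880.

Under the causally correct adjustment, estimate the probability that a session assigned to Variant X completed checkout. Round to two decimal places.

Traffic source differs across variants for reasons unrelated to any effect of the variant itself, and it separately predicts the outcome — a classic confounder. We must compare within traffic source levels.
Standardising Variant X to the population traffic source mix: 0.458·308/704 + 0.542·3/96 = 0.217.

0.22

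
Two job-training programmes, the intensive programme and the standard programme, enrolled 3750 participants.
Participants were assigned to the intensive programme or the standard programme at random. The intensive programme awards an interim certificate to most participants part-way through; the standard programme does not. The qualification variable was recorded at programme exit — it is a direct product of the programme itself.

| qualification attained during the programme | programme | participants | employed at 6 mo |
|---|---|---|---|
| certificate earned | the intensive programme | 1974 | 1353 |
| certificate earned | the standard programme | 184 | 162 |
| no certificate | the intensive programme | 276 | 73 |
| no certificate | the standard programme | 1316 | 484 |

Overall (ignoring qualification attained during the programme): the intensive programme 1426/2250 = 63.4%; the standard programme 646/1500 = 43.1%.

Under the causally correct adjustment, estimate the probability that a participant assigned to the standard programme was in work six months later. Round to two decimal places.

0.43

Qualification attained during the programme is downstream of the programme. One should not condition on a consequence of treatment, so the overall rates are the right comparison.
So P(outcome | do(the standard programme)) is just the pooled rate for the standard programme: 646/1500 = 0.431.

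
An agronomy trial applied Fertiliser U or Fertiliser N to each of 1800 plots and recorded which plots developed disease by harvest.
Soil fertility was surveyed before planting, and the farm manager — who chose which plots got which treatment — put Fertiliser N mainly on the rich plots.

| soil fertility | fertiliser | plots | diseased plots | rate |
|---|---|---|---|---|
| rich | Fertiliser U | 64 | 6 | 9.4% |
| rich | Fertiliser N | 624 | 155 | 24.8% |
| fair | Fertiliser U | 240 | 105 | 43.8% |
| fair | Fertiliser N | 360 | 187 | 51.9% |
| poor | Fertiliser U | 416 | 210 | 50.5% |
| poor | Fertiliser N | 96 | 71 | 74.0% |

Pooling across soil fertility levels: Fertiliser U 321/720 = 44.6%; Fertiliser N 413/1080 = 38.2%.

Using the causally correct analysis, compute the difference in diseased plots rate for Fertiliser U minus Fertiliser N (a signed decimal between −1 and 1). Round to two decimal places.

-0.15

Soil fertility is set before the fertiliser has any effect — it is not caused by the fertiliser — and it independently drives the outcome. That makes it a confounder, so the causal comparison is within soil fertility levels.
Adjusting over the population distribution of soil fertility: 0.382·(0.094−0.248) + 0.333·(0.438−0.519) + 0.284·(0.505−0.740) = -0.153.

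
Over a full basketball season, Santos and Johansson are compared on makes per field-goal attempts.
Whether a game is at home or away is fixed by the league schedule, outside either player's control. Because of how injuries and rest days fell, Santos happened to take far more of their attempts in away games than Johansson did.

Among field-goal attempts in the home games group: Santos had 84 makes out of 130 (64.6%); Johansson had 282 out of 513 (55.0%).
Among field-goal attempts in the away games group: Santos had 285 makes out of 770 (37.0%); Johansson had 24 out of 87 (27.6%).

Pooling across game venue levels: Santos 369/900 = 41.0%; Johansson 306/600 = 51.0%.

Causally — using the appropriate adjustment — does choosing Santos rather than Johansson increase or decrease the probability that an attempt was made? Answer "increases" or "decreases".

Nothing the player does changes game venue; the imbalance is an allocation artefact. With game venue also predicting the outcome, the pooled figure is confounded, and the within-stratum comparison is the causal one.
Within each level — home games: 64.6% vs 55.0%; away games: 37.0% vs 27.6% — Santos is higher every time.

increases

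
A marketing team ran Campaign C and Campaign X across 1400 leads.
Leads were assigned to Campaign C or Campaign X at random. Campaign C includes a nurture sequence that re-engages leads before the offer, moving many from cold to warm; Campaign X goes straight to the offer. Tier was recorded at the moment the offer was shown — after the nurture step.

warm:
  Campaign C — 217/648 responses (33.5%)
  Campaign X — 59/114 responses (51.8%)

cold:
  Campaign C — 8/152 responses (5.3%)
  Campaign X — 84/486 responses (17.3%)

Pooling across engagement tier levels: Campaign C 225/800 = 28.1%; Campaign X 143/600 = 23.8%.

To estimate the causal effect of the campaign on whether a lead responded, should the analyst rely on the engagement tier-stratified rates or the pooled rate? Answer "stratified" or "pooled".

pooled

Campaign X is higher inside every engagement tier stratum but Campaign C is higher in aggregate. Whether to stratify depends on how engagement tier relates to the campaign.
Engagement tier is recorded after the campaign and is itself shifted by it — it sits on the causal path from campaign to outcome. Conditioning on a mediator would strip out part of the effect we want; the pooled comparison gives the total causal effect.
Pooled: Campaign C 28.1% vs Campaign X 23.8%; Campaign C is higher overall.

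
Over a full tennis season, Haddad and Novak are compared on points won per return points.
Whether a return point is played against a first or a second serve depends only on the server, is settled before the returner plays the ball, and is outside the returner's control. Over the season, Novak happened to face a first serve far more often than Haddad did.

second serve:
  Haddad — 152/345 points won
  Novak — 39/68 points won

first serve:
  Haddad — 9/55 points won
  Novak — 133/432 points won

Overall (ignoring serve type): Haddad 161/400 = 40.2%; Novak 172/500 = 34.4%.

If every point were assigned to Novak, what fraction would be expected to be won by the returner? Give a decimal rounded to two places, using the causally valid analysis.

Here serve type is a common cause — it drives both which player a case falls under and the outcome. The crude comparison mixes populations; the stratum-specific rates are the causally relevant ones.
Standardising Novak to the population serve type mix: 0.459·39/68 + 0.541·133/432 = 0.430.

0.43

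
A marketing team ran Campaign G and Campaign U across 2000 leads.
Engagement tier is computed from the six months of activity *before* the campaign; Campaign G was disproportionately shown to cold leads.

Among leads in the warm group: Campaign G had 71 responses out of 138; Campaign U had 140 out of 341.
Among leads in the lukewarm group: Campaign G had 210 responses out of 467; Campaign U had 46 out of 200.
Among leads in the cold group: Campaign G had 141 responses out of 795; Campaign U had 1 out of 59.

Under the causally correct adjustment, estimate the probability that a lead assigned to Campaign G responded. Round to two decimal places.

Here engagement tier is a common cause — it drives both which campaign a case falls under and the outcome. The crude comparison mixes populations; the stratum-specific rates are the causally relevant ones.
Standardising Campaign G to the population engagement tier mix: 0.239·71/138 + 0.334·210/467 + 0.427·141/795 = 0.349.

0.35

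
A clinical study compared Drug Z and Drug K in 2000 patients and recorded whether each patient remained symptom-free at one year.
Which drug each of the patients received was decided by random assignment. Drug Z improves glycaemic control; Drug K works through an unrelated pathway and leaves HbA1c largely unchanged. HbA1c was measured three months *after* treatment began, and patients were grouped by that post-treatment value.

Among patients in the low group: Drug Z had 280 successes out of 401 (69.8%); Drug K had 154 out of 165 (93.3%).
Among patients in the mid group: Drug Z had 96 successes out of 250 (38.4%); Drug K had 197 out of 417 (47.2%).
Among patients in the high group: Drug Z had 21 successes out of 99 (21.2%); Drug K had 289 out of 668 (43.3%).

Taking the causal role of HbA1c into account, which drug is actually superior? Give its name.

HbA1c is recorded after the drug and is itself shifted by it — it sits on the causal path from drug to outcome. Conditioning on a mediator would strip out part of the effect we want; the pooled comparison gives the total causal effect.
Pooled: Drug Z 52.9% vs Drug K 51.2%; Drug Z is higher overall.

Drug Z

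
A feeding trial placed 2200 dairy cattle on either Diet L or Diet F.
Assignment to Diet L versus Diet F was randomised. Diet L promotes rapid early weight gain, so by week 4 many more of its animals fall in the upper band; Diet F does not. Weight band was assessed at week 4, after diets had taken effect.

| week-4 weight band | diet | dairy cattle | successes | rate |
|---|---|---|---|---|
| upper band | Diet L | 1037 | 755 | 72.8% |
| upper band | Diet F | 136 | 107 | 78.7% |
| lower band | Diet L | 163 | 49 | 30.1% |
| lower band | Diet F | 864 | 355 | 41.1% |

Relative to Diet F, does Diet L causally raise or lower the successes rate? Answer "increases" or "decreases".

Week-4 weight band is recorded after the diet and is itself shifted by it — it sits on the causal path from diet to outcome. Conditioning on a mediator would strip out part of the effect we want; the pooled comparison gives the total causal effect.
Pooled: Diet L 67.0% vs Diet F 46.2%; Diet L is higher overall.

increases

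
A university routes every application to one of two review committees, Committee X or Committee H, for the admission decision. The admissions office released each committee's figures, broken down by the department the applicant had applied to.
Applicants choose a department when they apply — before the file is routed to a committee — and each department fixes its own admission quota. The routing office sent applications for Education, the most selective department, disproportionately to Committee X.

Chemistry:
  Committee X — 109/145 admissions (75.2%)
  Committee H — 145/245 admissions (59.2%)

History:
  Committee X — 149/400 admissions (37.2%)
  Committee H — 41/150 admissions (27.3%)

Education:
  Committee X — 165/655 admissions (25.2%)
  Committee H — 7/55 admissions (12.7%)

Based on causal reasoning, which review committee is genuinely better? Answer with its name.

Committee X

Department is set before the review committee has any effect — it is not caused by the review committee — and it independently drives the outcome. That makes it a confounder, so the causal comparison is within department levels.
Within each level — Chemistry: 75.2% vs 59.2%; History: 37.2% vs 27.3%; Education: 25.2% vs 12.7% — Committee X is higher every time.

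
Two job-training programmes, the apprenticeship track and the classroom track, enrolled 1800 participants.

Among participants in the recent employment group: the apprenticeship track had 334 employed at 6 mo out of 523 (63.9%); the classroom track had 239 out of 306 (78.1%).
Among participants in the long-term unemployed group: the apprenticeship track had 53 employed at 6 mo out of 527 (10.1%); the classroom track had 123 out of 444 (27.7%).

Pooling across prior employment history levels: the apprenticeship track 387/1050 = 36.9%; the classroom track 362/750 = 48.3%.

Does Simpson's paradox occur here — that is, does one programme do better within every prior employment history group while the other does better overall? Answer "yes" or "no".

no

Within each prior employment history level (recent employment 63.9% vs 78.1%; long-term unemployed 10.1% vs 27.7%), the classroom track has the higher rate every time. Pooled: 36.9% vs 48.3% — the classroom track has the higher rate overall. They agree.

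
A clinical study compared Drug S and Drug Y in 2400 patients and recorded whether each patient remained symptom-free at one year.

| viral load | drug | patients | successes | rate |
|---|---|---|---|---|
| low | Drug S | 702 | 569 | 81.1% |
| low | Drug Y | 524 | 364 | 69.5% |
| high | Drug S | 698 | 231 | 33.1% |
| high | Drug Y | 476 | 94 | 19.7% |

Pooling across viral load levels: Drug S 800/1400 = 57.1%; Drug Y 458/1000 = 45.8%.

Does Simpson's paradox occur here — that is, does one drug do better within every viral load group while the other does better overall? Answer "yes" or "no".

Within each viral load level (low 81.1% vs 69.5%; high 33.1% vs 19.7%), Drug S has the higher rate every time. Pooled: 57.1% vs 45.8% — Drug S has the higher rate overall. They agree.

no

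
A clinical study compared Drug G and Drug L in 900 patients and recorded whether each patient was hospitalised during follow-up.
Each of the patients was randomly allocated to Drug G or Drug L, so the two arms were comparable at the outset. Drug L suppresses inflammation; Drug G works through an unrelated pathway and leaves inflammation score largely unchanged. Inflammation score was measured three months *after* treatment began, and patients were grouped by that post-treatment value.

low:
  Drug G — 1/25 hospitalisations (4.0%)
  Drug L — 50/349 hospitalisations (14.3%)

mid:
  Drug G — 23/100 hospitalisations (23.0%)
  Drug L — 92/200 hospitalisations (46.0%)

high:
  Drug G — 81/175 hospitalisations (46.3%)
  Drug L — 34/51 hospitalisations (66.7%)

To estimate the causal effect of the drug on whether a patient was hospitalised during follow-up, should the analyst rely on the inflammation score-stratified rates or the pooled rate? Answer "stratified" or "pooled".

The distribution of inflammation score is itself part of what the drug does — it is an intermediate outcome. Holding it fixed would remove that part of the effect; the total effect is the pooled difference.
Pooled: Drug G 35.0% vs Drug L 29.3%; Drug L is lower overall.

pooled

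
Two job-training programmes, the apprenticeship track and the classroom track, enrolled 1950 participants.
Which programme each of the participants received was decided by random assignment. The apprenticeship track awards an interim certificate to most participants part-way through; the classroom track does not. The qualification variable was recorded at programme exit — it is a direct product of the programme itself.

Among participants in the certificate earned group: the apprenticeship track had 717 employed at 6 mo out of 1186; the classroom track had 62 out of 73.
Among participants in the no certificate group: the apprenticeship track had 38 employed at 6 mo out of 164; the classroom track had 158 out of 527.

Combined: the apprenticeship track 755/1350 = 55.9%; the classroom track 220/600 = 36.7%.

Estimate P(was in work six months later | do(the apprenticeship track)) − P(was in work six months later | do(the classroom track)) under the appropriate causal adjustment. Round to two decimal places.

+0.19

Within every qualification attained during the programme level the classroom track has the higher rate, yet pooled the apprenticeship track does — Simpson's reversal.
Qualification attained during the programme here is a post-treatment variable shaped by the programme; conditioning on it would introduce bias rather than remove it. The overall comparison is the causal one.
The causal difference is the pooled difference: 0.559 − 0.367 = +0.193.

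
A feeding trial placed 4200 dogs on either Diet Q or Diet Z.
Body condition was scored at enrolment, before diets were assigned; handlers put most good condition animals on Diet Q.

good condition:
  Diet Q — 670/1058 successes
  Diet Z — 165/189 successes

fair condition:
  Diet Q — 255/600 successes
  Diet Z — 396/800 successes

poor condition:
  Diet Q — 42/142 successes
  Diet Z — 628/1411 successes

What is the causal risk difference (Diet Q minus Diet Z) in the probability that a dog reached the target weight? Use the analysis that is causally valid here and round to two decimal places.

-0.15

Starting body condition differs across diets for reasons unrelated to any effect of the diet itself, and it separately predicts the outcome — a classic confounder. We must compare within starting body condition levels.
Adjusting over the population distribution of starting body condition: 0.297·(0.633−0.873) + 0.333·(0.425−0.495) + 0.370·(0.296−0.445) = -0.150.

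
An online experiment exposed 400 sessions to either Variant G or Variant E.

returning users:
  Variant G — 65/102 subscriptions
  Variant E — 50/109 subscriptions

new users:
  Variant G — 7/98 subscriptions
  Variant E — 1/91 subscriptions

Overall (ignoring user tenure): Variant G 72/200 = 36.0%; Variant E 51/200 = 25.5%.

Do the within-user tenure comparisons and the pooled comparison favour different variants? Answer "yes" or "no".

Within each user tenure level (returning users 63.7% vs 45.9%; new users 7.1% vs 1.1%), Variant G has the higher rate every time. Pooled: 36.0% vs 25.5% — Variant G has the higher rate overall. They agree.

no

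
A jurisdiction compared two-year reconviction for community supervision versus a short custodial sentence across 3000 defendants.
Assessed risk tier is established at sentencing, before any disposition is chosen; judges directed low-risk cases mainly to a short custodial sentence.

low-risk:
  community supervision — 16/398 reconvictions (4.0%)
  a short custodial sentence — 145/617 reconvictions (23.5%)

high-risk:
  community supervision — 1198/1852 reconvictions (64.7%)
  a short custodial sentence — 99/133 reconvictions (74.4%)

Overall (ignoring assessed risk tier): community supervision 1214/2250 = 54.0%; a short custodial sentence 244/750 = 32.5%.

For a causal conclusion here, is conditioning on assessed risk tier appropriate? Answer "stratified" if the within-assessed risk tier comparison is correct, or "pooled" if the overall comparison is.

stratified

Assessed risk tier satisfies the back-door criterion: it is not a descendant of the disposition, and it blocks the spurious path from disposition to outcome. Adjusting for it (i.e., using the within-assessed risk tier rates) gives the causal effect.
Within each level — low-risk: 4.0% vs 23.5%; high-risk: 64.7% vs 74.4% — community supervision is lower every time.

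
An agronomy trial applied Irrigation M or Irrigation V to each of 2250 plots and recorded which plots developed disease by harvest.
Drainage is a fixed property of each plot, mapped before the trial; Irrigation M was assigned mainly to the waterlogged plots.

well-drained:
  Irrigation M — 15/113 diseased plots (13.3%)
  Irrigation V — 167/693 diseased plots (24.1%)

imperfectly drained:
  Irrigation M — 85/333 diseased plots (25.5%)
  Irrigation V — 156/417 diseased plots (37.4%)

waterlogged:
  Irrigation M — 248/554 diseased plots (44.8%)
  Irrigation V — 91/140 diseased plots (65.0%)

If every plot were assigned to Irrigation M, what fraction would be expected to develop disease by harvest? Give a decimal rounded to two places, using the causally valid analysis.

The field drainage-specific comparison favours Irrigation M throughout, but the pooled figures favour Irrigation V. The question is whether to condition on field drainage.
Field drainage is set before the irrigation has any effect — it is not caused by the irrigation — and it independently drives the outcome. That makes it a confounder, so the causal comparison is within field drainage levels.
Standardising Irrigation M to the population field drainage mix: 0.358·15/113 + 0.333·85/333 + 0.308·248/554 = 0.271.

0.27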